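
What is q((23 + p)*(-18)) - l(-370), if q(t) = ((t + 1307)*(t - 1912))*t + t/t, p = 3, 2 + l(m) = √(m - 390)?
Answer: 934511763 - 2*I*√190 ≈ 9.3451e+8 - 27.568*I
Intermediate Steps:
l(m) = -2 + √(-390 + m) (l(m) = -2 + √(m - 390) = -2 + √(-390 + m))
q(t) = 1 + t*(-1912 + t)*(1307 + t) (q(t) = ((1307 + t)*(-1912 + t))*t + 1 = ((-1912 + t)*(1307 + t))*t + 1 = t*(-1912 + t)*(1307 + t) + 1 = 1 + t*(-1912 + t)*(1307 + t))
q((23 + p)*(-18)) - l(-370) = (1 + ((23 + 3)*(-18))³ - 2498984*(23 + 3)*(-18) - 605*324*(23 + 3)²) - (-2 + √(-390 - 370)) = (1 + (26*(-18))³ - 64973584*(-18) - 605*(26*(-18))²) - (-2 + √(-760)) = (1 + (-468)³ - 2498984*(-468) - 605*(-468)²) - (-2 + 2*I*√190) = (1 - 102503232 + 1169524512 - 605*219024) + (2 - 2*I*√190) = (1 - 102503232 + 1169524512 - 132509520) + (2 - 2*I*√190) = 934511761 + (2 - 2*I*√190) = 934511763 - 2*I*√190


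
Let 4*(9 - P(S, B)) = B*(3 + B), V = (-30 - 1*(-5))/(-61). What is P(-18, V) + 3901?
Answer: 14547810/3721 ≈ 3909.6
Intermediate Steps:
V = 25/61 (V = (-30 + 5)*(-1/61) = -25*(-1/61) = 25/61 ≈ 0.40984)
P(S, B) = 9 - B*(3 + B)/4
P(-18, V) + 3901 = (9 - ¾*25/61 - (25/61)²/4) + 3901 = (9 - 75/244 - ¼*625/3721) + 3901 = (9 - 75/244 - 625/14884) + 3901 = 32189/3721 + 3901 = 14547810/3721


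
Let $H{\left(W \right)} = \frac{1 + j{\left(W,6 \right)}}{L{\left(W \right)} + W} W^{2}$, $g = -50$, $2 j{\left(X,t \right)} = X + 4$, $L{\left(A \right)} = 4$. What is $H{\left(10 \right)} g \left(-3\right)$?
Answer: $\frac{60000}{7} \approx 8571.4$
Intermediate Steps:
$j{\left(X,t \right)} = 2 + \frac{X}{2}$ ($j{\left(X,t \right)} = \frac{X + 4}{2} = \frac{4 + X}{2} = 2 + \frac{X}{2}$)
$H{\left(W \right)} = \frac{W^{2} \left(3 + \frac{W}{2}\right)}{4 + W}$ ($H{\left(W \right)} = \frac{1 + \left(2 + \frac{W}{2}\right)}{4 + W} W^{2} = \frac{3 + \frac{W}{2}}{4 + W} W^{2} = \frac{W^{2} \left(3 + \frac{W}{2}\right)}{4 + W}$)
$H{\left(10 \right)} g \left(-3\right) = \frac{10^{2} \left(6 + 10\right)}{2 \left(4 + 10\right)} \left(-50\right) \left(-3\right) = \frac{1}{2} \cdot 100 \cdot \frac{1}{14} \cdot 16 \left(-50\right) \left(-3\right) = \frac{400}{7} \left(-50\right) \left(-3\right) = \left(- \frac{20000}{7}\right) \left(-3\right) = \frac{60000}{7}$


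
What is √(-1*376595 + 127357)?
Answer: I*√249238 ≈ 499.24*I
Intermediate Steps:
√(-1*376595 + 127357) = √(-376595 + 127357) = √(-249238) = I*√249238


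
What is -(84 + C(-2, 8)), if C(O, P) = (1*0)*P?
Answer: -84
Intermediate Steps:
C(O, P) = 0 (C(O, P) = 0*P = 0)
-(84 + C(-2, 8)) = -(84 + 0) = -1*84 = -84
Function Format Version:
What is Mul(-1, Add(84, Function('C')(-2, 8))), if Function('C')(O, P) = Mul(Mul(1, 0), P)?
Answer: -84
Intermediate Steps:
Function('C')(O, P) = 0 (Function('C')(O, P) = Mul(0, P) = 0)
Mul(-1, Add(84, Function('C')(-2, 8))) = Mul(-1, Add(84, 0)) = Mul(-1, 84) = -84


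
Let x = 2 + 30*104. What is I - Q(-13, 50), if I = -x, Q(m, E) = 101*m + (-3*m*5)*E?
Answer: -11559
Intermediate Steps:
Q(m, E) = 101*m - 15*E*m (Q(m, E) = 101*m + (-15*m)*E = 101*m - 15*E*m)
x = 3122 (x = 2 + 3120 = 3122)
I = -3122 (I = -1*3122 = -3122)
I - Q(-13, 50) = -3122 - (-13)*(101 - 15*50) = -3122 - (-13)*(101 - 750) = -3122 - (-13)*(-649) = -3122 - 1*8437 = -3122 - 8437 = -11559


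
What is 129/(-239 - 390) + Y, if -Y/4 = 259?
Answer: -651773/629 ≈ -1036.2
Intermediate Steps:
Y = -1036 (Y = -4*259 = -1036)
129/(-239 - 390) + Y = 129/(-239 - 390) - 1036 = 129/(-629) - 1036 = -1/629*129 - 1036 = -129/629 - 1036 = -651773/629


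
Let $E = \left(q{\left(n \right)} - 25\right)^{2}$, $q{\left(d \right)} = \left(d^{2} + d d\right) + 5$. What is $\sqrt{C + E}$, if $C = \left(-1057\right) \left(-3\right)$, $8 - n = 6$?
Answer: $\sqrt{3315} \approx 57.576$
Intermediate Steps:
$n = 2$ ($n = 8 - 6 = 2$)
$q{\left(d \right)} = 5 + 2 d^{2}$ ($q{\left(d \right)} = \left(d^{2} + d^{2}\right) + 5 = 2 d^{2} + 5 = 5 + 2 d^{2}$)
$E = 144$ ($E = \left(\left(5 + 2 \cdot 2^{2}\right) - 25\right)^{2} = \left(\left(5 + 2 \cdot 4\right) - 25\right)^{2} = \left(\left(5 + 8\right) - 25\right)^{2} = \left(13 - 25\right)^{2} = \left(-12\right)^{2} = 144$)
$C = 3171$
$\sqrt{C + E} = \sqrt{3171 + 144} = \sqrt{3315}$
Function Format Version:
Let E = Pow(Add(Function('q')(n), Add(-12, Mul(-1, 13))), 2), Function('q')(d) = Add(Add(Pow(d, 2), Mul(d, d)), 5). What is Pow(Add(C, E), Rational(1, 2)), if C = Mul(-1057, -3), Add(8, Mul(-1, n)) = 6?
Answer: Pow(3315, Rational(1, 2)) ≈ 57.576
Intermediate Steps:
n = 2 (n = Add(8, Mul(-1, 6)) = Add(8, -6) = 2)
Function('q')(d) = Add(5, Mul(2, Pow(d, 2))) (Function('q')(d) = Add(Add(Pow(d, 2), Pow(d, 2)), 5) = Add(Mul(2, Pow(d, 2)), 5) = Add(5, Mul(2, Pow(d, 2))))
E = 144 (E = Pow(Add(Add(5, Mul(2, Pow(2, 2))), Add(-12, Mul(-1, 13))), 2) = Pow(Add(Add(5, Mul(2, 4)), Add(-12, -13)), 2) = Pow(Add(Add(5, 8), -25), 2) = Pow(Add(13, -25), 2) = Pow(-12, 2) = 144)
C = 3171
Pow(Add(C, E), Rational(1, 2)) = Pow(Add(3171, 144), Rational(1, 2)) = Pow(3315, Rational(1, 2))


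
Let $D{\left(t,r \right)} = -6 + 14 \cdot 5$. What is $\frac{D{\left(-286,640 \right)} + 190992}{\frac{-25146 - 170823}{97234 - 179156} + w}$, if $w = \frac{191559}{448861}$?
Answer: $\frac{7025433059909152}{103655737707} \approx 67777.0$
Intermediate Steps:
$w = \frac{191559}{448861}$ ($w = 191559 \cdot \frac{1}{448861} = \frac{191559}{448861} \approx 0.42677$)
$D{\left(t,r \right)} = 64$ ($D{\left(t,r \right)} = -6 + 70 = 64$)
$\frac{D{\left(-286,640 \right)} + 190992}{\frac{-25146 - 170823}{97234 - 179156} + w} = \frac{64 + 190992}{\frac{-25146 - 170823}{97234 - 179156} + \frac{191559}{448861}} = \frac{191056}{- \frac{195969}{-81922} + \frac{191559}{448861}} = \frac{191056}{\left(-195969\right) \left(- \frac{1}{81922}\right) + \frac{191559}{448861}} = \frac{191056}{\frac{195969}{81922} + \frac{191559}{448861}} = \frac{191056}{\frac{103655737707}{36771590842}} = 191056 \cdot \frac{36771590842}{103655737707} = \frac{7025433059909152}{103655737707}$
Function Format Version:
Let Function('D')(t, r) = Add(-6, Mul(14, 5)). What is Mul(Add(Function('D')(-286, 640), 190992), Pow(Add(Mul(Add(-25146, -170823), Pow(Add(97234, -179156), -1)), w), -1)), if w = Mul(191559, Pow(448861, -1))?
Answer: Rational(7025433059909152, 103655737707) ≈ 67777.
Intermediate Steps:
w = Rational(191559, 448861) (w = Mul(191559, Rational(1, 448861)) = Rational(191559, 448861) ≈ 0.42677)
Function('D')(t, r) = 64 (Function('D')(t, r) = Add(-6, 70) = 64)
Mul(Add(Function('D')(-286, 640), 190992), Pow(Add(Mul(Add(-25146, -170823), Pow(Add(97234, -179156), -1)), w), -1)) = Mul(Add(64, 190992), Pow(Add(Mul(Add(-25146, -170823), Pow(Add(97234, -179156), -1)), Rational(191559, 448861)), -1)) = Mul(191056, Pow(Add(Mul(-195969, Pow(-81922, -1)), Rational(191559, 448861)), -1)) = Mul(191056, Pow(Add(Mul(-195969, Rational(-1, 81922)), Rational(191559, 448861)), -1)) = Mul(191056, Pow(Add(Rational(195969, 81922), Rational(191559, 448861)), -1)) = Mul(191056, Pow(Rational(103655737707, 36771590842), -1)) = Mul(191056, Rational(36771590842, 103655737707)) = Rational(7025433059909152, 103655737707)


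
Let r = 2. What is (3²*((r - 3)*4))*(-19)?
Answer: 684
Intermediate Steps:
(3²*((r - 3)*4))*(-19) = (3²*((2 - 3)*4))*(-19) = (9*(-1*4))*(-19) = (9*(-4))*(-19) = -36*(-19) = 684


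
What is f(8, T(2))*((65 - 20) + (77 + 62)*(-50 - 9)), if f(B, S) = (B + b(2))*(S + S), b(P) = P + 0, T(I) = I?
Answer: -326240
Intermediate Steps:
b(P) = P
f(B, S) = 2*S*(2 + B) (f(B, S) = (B + 2)*(S + S) = (2 + B)*(2*S) = 2*S*(2 + B))
f(8, T(2))*((65 - 20) + (77 + 62)*(-50 - 9)) = (2*2*(2 + 8))*((65 - 20) + (77 + 62)*(-50 - 9)) = (2*2*10)*(45 + 139*(-59)) = 40*(45 - 8201) = 40*(-8156) = -326240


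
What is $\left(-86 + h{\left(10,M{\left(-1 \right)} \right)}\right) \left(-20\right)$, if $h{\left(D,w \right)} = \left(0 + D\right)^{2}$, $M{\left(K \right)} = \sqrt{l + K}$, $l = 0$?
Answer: $-280$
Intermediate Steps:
$M{\left(K \right)} = \sqrt{K}$ ($M{\left(K \right)} = \sqrt{0 + K} = \sqrt{K}$)
$h{\left(D,w \right)} = D^{2}$
$\left(-86 + h{\left(10,M{\left(-1 \right)} \right)}\right) \left(-20\right) = \left(-86 + 10^{2}\right) \left(-20\right) = \left(-86 + 100\right) \left(-20\right) = 14 \left(-20\right) = -280$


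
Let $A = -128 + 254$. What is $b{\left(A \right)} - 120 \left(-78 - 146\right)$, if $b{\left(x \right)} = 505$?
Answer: $27385$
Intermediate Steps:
$A = 126$
$b{\left(A \right)} - 120 \left(-78 - 146\right) = 505 - 120 \left(-78 - 146\right) = 505 - -26880 = 505 + 26880 = 27385$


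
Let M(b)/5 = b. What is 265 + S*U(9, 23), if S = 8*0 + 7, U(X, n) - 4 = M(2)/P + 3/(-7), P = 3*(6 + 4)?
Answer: 877/3 ≈ 292.33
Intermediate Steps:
P = 30 (P = 3*10 = 30)
M(b) = 5*b
U(X, n) = 82/21 (U(X, n) = 4 + ((5*2)/30 + 3/(-7)) = 4 + (10*(1/30) + 3*(-⅐)) = 4 + (⅓ - 3/7) = 4 - 2/21 = 82/21)
S = 7 (S = 0 + 7 = 7)
265 + S*U(9, 23) = 265 + 7*(82/21) = 265 + 82/3 = 877/3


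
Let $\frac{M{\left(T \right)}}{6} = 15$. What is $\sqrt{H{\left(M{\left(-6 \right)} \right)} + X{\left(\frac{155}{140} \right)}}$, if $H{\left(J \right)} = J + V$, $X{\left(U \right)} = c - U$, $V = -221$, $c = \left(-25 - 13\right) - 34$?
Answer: $\frac{3 i \sqrt{4445}}{14} \approx 14.287 i$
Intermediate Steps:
$c = -72$ ($c = -38 - 34 = -72$)
$M{\left(T \right)} = 90$ ($M{\left(T \right)} = 6 \cdot 15 = 90$)
$X{\left(U \right)} = -72 - U$
$H{\left(J \right)} = -221 + J$ ($H{\left(J \right)} = J - 221 = -221 + J$)
$\sqrt{H{\left(M{\left(-6 \right)} \right)} + X{\left(\frac{155}{140} \right)}} = \sqrt{\left(-221 + 90\right) - \left(72 + \frac{155}{140}\right)} = \sqrt{-131 - \left(72 + 155 \cdot \frac{1}{140}\right)} = \sqrt{-131 - \frac{2047}{28}} = \sqrt{- \frac{5715}{28}} = \frac{3 i \sqrt{4445}}{14}$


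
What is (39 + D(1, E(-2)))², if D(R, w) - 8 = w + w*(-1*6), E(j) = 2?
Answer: 1369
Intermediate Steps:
D(R, w) = 8 - 5*w (D(R, w) = 8 + (w + w*(-1*6)) = 8 + (w + w*(-6)) = 8 + (w - 6*w) = 8 - 5*w)
(39 + D(1, E(-2)))² = (39 + (8 - 5*2))² = (39 + (8 - 10))² = (39 - 2)² = 37² = 1369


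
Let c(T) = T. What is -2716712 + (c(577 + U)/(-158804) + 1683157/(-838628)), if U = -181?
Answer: -12921611719555795/4756338604 ≈ -2.7167e+6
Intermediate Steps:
-2716712 + (c(577 + U)/(-158804) + 1683157/(-838628)) = -2716712 + ((577 - 181)/(-158804) + 1683157/(-838628)) = -2716712 + (396*(-1/158804) + 1683157*(-1/838628)) = -2716712 + (-99/39701 - 240451/119804) = -2716712 - 9558005747/4756338604 = -12921611719555795/4756338604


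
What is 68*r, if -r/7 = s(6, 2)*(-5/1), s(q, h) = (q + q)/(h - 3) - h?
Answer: -33320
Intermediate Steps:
s(q, h) = -h + 2*q/(-3 + h) (s(q, h) = (2*q)/(-3 + h) - h = 2*q/(-3 + h) - h = -h + 2*q/(-3 + h))
r = -490 (r = -7*(-1*2**2 + 2*6 + 3*2)/(-3 + 2)*(-5/1) = -7*(-1*4 + 12 + 6)/(-1)*(-5*1) = -7*(-(-4 + 12 + 6))*(-5) = -7*(-1*14)*(-5) = -(-98)*(-5) = -7*70 = -490)
68*r = 68*(-490) = -33320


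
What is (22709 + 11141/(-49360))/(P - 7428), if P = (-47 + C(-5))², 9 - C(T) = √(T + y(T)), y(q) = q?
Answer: -1120905099*I/(3751360*√10 + 295863840*I) ≈ -3.7825 - 0.15166*I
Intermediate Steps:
C(T) = 9 - √2*√T (C(T) = 9 - √(T + T) = 9 - √(2*T) = 9 - √2*√T)
P = (-38 - I*√10)² (P = (-47 + (9 - √2*√(-5)))² = (-47 + (9 - √2*I*√5))² = (-47 + (9 - I*√10))² = (-38 - I*√10)² ≈ 1434.0 + 240.33*I)
(22709 + 11141/(-49360))/(P - 7428) = (22709 + 11141/(-49360))/((38 + I*√10)² - 7428) = (22709 + 11141*(-1/49360))/(-7428 + (38 + I*√10)²) = (22709 - 11141/49360)/(-7428 + (38 + I*√10)²) = 1120905099/(49360*(-7428 + (38 + I*√10)²))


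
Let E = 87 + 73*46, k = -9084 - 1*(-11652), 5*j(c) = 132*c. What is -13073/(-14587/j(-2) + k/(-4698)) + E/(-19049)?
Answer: -17224445553703/361899969179 ≈ -47.594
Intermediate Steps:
j(c) = 132*c/5 (j(c) = (132*c)/5 = 132*c/5)
k = 2568 (k = -9084 + 11652 = 2568)
E = 3445 (E = 87 + 3358 = 3445)
-13073/(-14587/j(-2) + k/(-4698)) + E/(-19049) = -13073/(-14587/((132/5)*(-2)) + 2568/(-4698)) + 3445/(-19049) = -13073/(-14587/(-264/5) + 2568*(-1/4698)) + 3445*(-1/19049) = -13073/(-14587*(-5/264) - 428/783) - 3445/19049 = -13073/(72935/264 - 428/783) - 3445/19049 = -13073/18998371/68904 - 3445/19049 = -13073*68904/18998371 - 3445/19049 = -900781992/18998371 - 3445/19049 = -17224445553703/361899969179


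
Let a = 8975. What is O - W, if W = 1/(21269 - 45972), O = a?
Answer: 221709426/24703 ≈ 8975.0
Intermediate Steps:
O = 8975
W = -1/24703 (W = 1/(-24703) = -1/24703 ≈ -4.0481e-5)
O - W = 8975 - 1*(-1/24703) = 8975 + 1/24703 = 221709426/24703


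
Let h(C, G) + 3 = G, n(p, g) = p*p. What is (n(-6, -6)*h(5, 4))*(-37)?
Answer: -1332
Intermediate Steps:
n(p, g) = p**2
h(C, G) = -3 + G
(n(-6, -6)*h(5, 4))*(-37) = ((-6)**2*(-3 + 4))*(-37) = (36*1)*(-37) = 36*(-37) = -1332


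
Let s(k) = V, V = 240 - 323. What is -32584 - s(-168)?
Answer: -32501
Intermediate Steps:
V = -83
s(k) = -83
-32584 - s(-168) = -32584 - 1*(-83) = -32584 + 83 = -32501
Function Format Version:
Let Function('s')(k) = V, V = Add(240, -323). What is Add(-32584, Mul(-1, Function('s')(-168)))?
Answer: -32501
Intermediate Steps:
V = -83
Function('s')(k) = -83
Add(-32584, Mul(-1, Function('s')(-168))) = Add(-32584, Mul(-1, -83)) = Add(-32584, 83) = -32501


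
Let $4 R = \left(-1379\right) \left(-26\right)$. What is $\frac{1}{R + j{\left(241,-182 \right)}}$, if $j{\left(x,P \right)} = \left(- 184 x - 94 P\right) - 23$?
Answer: $- \frac{2}{36591} \approx -5.4658 \cdot 10^{-5}$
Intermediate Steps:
$j{\left(x,P \right)} = -23 - 184 x - 94 P$
$R = \frac{17927}{2}$ ($R = \frac{\left(-1379\right) \left(-26\right)}{4} = \frac{1}{4} \cdot 35854 = \frac{17927}{2} \approx 8963.5$)
$\frac{1}{R + j{\left(241,-182 \right)}} = \frac{1}{\frac{17927}{2} - 27259} = \frac{1}{- \frac{36591}{2}} = - \frac{2}{36591}$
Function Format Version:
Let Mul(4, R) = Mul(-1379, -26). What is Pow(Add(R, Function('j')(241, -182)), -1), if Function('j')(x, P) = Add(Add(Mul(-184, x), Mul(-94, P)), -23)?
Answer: Rational(-2, 36591) ≈ -5.4658e-5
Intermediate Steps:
Function('j')(x, P) = Add(-23, Mul(-184, x), Mul(-94, P))
R = Rational(17927, 2) (R = Mul(Rational(1, 4), Mul(-1379, -26)) = Mul(Rational(1, 4), 35854) = Rational(17927, 2) ≈ 8963.5)
Pow(Add(R, Function('j')(241, -182)), -1) = Pow(Add(Rational(17927, 2), Add(-23, Mul(-184, 241), Mul(-94, -182))), -1) = Pow(Add(Rational(17927, 2), Add(-23, -44344, 17108)), -1) = Pow(Add(Rational(17927, 2), -27259), -1) = Pow(Rational(-36591, 2), -1) = Rational(-2, 36591)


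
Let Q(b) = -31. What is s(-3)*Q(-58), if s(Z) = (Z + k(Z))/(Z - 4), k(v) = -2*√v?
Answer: -93/7 - 62*I*√3/7 ≈ -13.286 - 15.341*I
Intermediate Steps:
s(Z) = (Z - 2*√Z)/(-4 + Z) (s(Z) = (Z - 2*√Z)/(Z - 4) = (Z - 2*√Z)/(-4 + Z))
s(-3)*Q(-58) = ((-3 - 2*I*√3)/(-4 - 3))*(-31) = ((-3 - 2*I*√3)/(-7))*(-31) = -(-3 - 2*I*√3)/7*(-31) = (3/7 + 2*I*√3/7)*(-31) = -93/7 - 62*I*√3/7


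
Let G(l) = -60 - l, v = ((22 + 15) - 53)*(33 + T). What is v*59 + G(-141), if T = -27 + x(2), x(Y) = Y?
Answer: -7471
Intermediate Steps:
T = -25 (T = -27 + 2 = -25)
v = -128 (v = ((22 + 15) - 53)*(33 - 25) = (37 - 53)*8 = -16*8 = -128)
v*59 + G(-141) = -128*59 + (-60 - 1*(-141)) = -7552 + (-60 + 141) = -7552 + 81 = -7471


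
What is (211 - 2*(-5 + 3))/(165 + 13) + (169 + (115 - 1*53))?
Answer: 41333/178 ≈ 232.21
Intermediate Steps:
(211 - 2*(-5 + 3))/(165 + 13) + (169 + (115 - 1*53)) = (211 - 2*(-2))/178 + (169 + (115 - 53)) = (211 + 4)*(1/178) + (169 + 62) = 215*(1/178) + 231 = 215/178 + 231 = 41333/178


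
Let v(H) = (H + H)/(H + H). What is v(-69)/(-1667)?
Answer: -1/1667 ≈ -0.00059988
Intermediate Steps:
v(H) = 1 (v(H) = (2*H)/((2*H)) = (2*H)*(1/(2*H)) = 1)
v(-69)/(-1667) = 1/(-1667) = 1*(-1/1667) = -1/1667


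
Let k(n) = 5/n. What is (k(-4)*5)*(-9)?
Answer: 225/4 ≈ 56.250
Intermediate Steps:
(k(-4)*5)*(-9) = ((5/(-4))*5)*(-9) = ((5*(-¼))*5)*(-9) = -5/4*5*(-9) = -25/4*(-9) = 225/4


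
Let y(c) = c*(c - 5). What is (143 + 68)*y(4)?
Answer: -844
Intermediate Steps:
y(c) = c*(-5 + c)
(143 + 68)*y(4) = (143 + 68)*(4*(-5 + 4)) = 211*(4*(-1)) = 211*(-4) = -844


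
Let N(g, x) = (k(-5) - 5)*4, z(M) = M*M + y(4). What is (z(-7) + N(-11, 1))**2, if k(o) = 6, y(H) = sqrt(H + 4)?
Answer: 2817 + 212*sqrt(2) ≈ 3116.8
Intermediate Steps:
y(H) = sqrt(4 + H)
z(M) = M**2 + 2*sqrt(2) (z(M) = M*M + sqrt(4 + 4) = M**2 + sqrt(8) = M**2 + 2*sqrt(2))
N(g, x) = 4 (N(g, x) = (6 - 5)*4 = 1*4 = 4)
(z(-7) + N(-11, 1))**2 = (((-7)**2 + 2*sqrt(2)) + 4)**2 = ((49 + 2*sqrt(2)) + 4)**2 = (53 + 2*sqrt(2))**2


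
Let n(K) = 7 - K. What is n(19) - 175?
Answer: -187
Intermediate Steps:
n(19) - 175 = (7 - 1*19) - 175 = (7 - 19) - 175 = -12 - 175 = -187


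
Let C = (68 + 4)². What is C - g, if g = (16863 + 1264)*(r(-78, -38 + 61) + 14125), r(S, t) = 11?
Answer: -256238088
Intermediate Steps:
C = 5184 (C = 72² = 5184)
g = 256243272 (g = (16863 + 1264)*(11 + 14125) = 18127*14136 = 256243272)
C - g = 5184 - 1*256243272 = 5184 - 256243272 = -256238088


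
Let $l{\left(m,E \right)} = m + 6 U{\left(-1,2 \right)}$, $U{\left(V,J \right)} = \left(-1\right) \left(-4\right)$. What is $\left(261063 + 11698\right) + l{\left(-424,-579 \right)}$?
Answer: $272361$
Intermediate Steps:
$U{\left(V,J \right)} = 4$
$l{\left(m,E \right)} = 24 + m$ ($l{\left(m,E \right)} = m + 6 \cdot 4 = m + 24 = 24 + m$)
$\left(261063 + 11698\right) + l{\left(-424,-579 \right)} = \left(261063 + 11698\right) + \left(24 - 424\right) = 272761 - 400 = 272361$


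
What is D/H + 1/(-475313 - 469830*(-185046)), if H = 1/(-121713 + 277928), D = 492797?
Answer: 13463811180090933284191/174894931578 ≈ 7.6982e+10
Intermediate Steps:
H = 1/156215 ≈ 6.4014e-6
D/H + 1/(-475313 - 469830*(-185046)) = 492797/(1/156215) + 1/(-475313 - 469830*(-185046)) = 492797*156215 - 1/185046/(-945143) = 76982283355 - 1/945143*(-1/185046) = 76982283355 + 1/174894931578 = 13463811180090933284191/174894931578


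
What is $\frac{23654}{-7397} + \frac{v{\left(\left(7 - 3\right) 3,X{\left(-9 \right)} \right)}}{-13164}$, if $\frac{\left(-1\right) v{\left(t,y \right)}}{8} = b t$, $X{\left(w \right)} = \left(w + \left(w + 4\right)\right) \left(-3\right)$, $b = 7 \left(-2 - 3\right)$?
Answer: $- \frac{28019598}{8114509} \approx -3.453$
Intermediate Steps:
$b = -35$ ($b = 7 \left(-5\right) = -35$)
$X{\left(w \right)} = -12 - 6 w$ ($X{\left(w \right)} = \left(w + \left(4 + w\right)\right) \left(-3\right) = \left(4 + 2 w\right) \left(-3\right) = -12 - 6 w$)
$v{\left(t,y \right)} = 280 t$ ($v{\left(t,y \right)} = - 8 \left(- 35 t\right) = 280 t$)
$\frac{23654}{-7397} + \frac{v{\left(\left(7 - 3\right) 3,X{\left(-9 \right)} \right)}}{-13164} = \frac{23654}{-7397} + \frac{280 \left(7 - 3\right) 3}{-13164} = 23654 \left(- \frac{1}{7397}\right) + 280 \cdot 4 \cdot 3 \left(- \frac{1}{13164}\right) = - \frac{23654}{7397} + 280 \cdot 12 \left(- \frac{1}{13164}\right) = - \frac{23654}{7397} + 3360 \left(- \frac{1}{13164}\right) = - \frac{23654}{7397} - \frac{280}{1097} = - \frac{28019598}{8114509}$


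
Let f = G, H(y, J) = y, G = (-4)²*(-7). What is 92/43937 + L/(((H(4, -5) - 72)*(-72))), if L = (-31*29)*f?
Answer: 276523693/13444722 ≈ 20.567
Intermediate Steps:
G = -112 (G = 16*(-7) = -112)
f = -112
L = 100688 (L = -31*29*(-112) = -899*(-112) = 100688)
92/43937 + L/(((H(4, -5) - 72)*(-72))) = 92/43937 + 100688/(((4 - 72)*(-72))) = 92*(1/43937) + 100688/((-68*(-72))) = 92/43937 + 100688/4896 = 92/43937 + 100688*(1/4896) = 92/43937 + 6293/306 = 276523693/13444722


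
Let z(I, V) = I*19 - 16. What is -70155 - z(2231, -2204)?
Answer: -112528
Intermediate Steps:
z(I, V) = -16 + 19*I (z(I, V) = 19*I - 16 = -16 + 19*I)
-70155 - z(2231, -2204) = -70155 - (-16 + 19*2231) = -70155 - (-16 + 42389) = -70155 - 1*42373 = -70155 - 42373 = -112528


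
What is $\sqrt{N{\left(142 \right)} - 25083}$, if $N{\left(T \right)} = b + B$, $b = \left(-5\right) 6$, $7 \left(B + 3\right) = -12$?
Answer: $\frac{12 i \sqrt{8547}}{7} \approx 158.49 i$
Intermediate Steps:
$B = - \frac{33}{7}$ ($B = -3 + \frac{1}{7} \left(-12\right) = -3 - \frac{12}{7} = - \frac{33}{7} \approx -4.7143$)
$b = -30$
$N{\left(T \right)} = - \frac{243}{7}$ ($N{\left(T \right)} = -30 - \frac{33}{7} = - \frac{243}{7}$)
$\sqrt{N{\left(142 \right)} - 25083} = \sqrt{- \frac{243}{7} - 25083} = \sqrt{- \frac{175824}{7}} = \frac{12 i \sqrt{8547}}{7}$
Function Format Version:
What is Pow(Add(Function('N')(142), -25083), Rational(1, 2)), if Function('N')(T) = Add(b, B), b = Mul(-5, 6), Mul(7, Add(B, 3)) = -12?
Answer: Mul(Rational(12, 7), I, Pow(8547, Rational(1, 2))) ≈ Mul(158.49, I)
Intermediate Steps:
B = Rational(-33, 7) (B = Add(-3, Mul(Rational(1, 7), -12)) = Add(-3, Rational(-12, 7)) = Rational(-33, 7) ≈ -4.7143)
b = -30
Function('N')(T) = Rational(-243, 7) (Function('N')(T) = Add(-30, Rational(-33, 7)) = Rational(-243, 7))
Pow(Add(Function('N')(142), -25083), Rational(1, 2)) = Pow(Add(Rational(-243, 7), -25083), Rational(1, 2)) = Pow(Rational(-175824, 7), Rational(1, 2)) = Mul(Rational(12, 7), I, Pow(8547, Rational(1, 2)))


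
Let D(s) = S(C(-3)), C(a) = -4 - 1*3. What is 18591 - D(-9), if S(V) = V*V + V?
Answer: 18549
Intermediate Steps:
C(a) = -7 (C(a) = -4 - 3 = -7)
S(V) = V + V² (S(V) = V² + V = V + V²)
D(s) = 42 (D(s) = -7*(1 - 7) = -7*(-6) = 42)
18591 - D(-9) = 18591 - 1*42 = 18591 - 42 = 18549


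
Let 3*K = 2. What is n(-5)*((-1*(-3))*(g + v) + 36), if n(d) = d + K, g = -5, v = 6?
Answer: -169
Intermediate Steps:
K = 2/3 (K = (1/3)*2 = 2/3 ≈ 0.66667)
n(d) = 2/3 + d (n(d) = d + 2/3 = 2/3 + d)
n(-5)*((-1*(-3))*(g + v) + 36) = (2/3 - 5)*((-1*(-3))*(-5 + 6) + 36) = -13*(3*1 + 36)/3 = -13*(3 + 36)/3 = -13/3*39 = -169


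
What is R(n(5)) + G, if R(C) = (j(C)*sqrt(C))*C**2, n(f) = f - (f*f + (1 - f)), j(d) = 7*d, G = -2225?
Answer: -2225 - 114688*I ≈ -2225.0 - 1.1469e+5*I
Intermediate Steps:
n(f) = -1 - f**2 + 2*f (n(f) = f - (f**2 + (1 - f)) = f - (1 + f**2 - f) = f + (-1 + f - f**2) = -1 - f**2 + 2*f)
R(C) = 7*C**(7/2) (R(C) = ((7*C)*sqrt(C))*C**2 = (7*C**(3/2))*C**2 = 7*C**(7/2))
R(n(5)) + G = 7*(-1 - 1*5**2 + 2*5)**(7/2) - 2225 = 7*(-1 - 1*25 + 10)**(7/2) - 2225 = 7*(-1 - 25 + 10)**(7/2) - 2225 = 7*(-16)**(7/2) - 2225 = 7*(-16384*I) - 2225 = -114688*I - 2225 = -2225 - 114688*I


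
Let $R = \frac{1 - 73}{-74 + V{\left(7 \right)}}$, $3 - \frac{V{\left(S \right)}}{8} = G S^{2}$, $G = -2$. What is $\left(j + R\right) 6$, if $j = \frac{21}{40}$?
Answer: $\frac{18801}{7340} \approx 2.5614$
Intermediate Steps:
$V{\left(S \right)} = 24 + 16 S^{2}$ ($V{\left(S \right)} = 24 - 8 \left(- 2 S^{2}\right) = 24 + 16 S^{2}$)
$j = \frac{21}{40}$ ($j = 21 \cdot \frac{1}{40} = \frac{21}{40} \approx 0.525$)
$R = - \frac{36}{367}$ ($R = \frac{1 - 73}{-74 + \left(24 + 16 \cdot 7^{2}\right)} = - \frac{72}{-74 + \left(24 + 16 \cdot 49\right)} = - \frac{72}{-74 + \left(24 + 784\right)} = - \frac{72}{-74 + 808} = - \frac{72}{734} = \left(-72\right) \frac{1}{734} = - \frac{36}{367} \approx -0.098093$)
$\left(j + R\right) 6 = \left(\frac{21}{40} - \frac{36}{367}\right) 6 = \frac{6267}{14680} \cdot 6 = \frac{18801}{7340}$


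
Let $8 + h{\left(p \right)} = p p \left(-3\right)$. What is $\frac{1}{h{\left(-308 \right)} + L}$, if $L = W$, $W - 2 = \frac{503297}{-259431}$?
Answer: $- \frac{259431}{73834047035} \approx -3.5137 \cdot 10^{-6}$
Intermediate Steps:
$W = \frac{15565}{259431}$ ($W = 2 + \frac{503297}{-259431} = 2 + 503297 \left(- \frac{1}{259431}\right) = 2 - \frac{503297}{259431} = \frac{15565}{259431} \approx 0.059997$)
$L = \frac{15565}{259431} \approx 0.059997$
$h{\left(p \right)} = -8 - 3 p^{2}$ ($h{\left(p \right)} = -8 + p p \left(-3\right) = -8 + p^{2} \left(-3\right) = -8 - 3 p^{2}$)
$\frac{1}{h{\left(-308 \right)} + L} = \frac{1}{\left(-8 - 3 \left(-308\right)^{2}\right) + \frac{15565}{259431}} = \frac{1}{\left(-8 - 284592\right) + \frac{15565}{259431}} = \frac{1}{-284600 + \frac{15565}{259431}} = \frac{1}{- \frac{73834047035}{259431}} = - \frac{259431}{73834047035}$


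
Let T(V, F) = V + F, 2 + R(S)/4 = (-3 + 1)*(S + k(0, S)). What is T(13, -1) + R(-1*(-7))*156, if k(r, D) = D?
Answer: -18708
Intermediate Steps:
R(S) = -8 - 16*S (R(S) = -8 + 4*((-3 + 1)*(S + S)) = -8 + 4*(-4*S) = -8 - 16*S)
T(V, F) = F + V
T(13, -1) + R(-1*(-7))*156 = (-1 + 13) + (-8 - (-16)*(-7))*156 = 12 + (-8 - 16*7)*156 = 12 + (-8 - 112)*156 = 12 - 120*156 = 12 - 18720 = -18708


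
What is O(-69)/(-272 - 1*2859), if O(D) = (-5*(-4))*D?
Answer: 1380/3131 ≈ 0.44075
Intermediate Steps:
O(D) = 20*D
O(-69)/(-272 - 1*2859) = (20*(-69))/(-272 - 1*2859) = -1380/(-272 - 2859) = -1380/(-3131) = -1380*(-1/3131) = 1380/3131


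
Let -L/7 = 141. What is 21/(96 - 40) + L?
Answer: -7893/8 ≈ -986.63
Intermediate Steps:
L = -987 (L = -7*141 = -987)
21/(96 - 40) + L = 21/(96 - 40) - 987 = 21/56 - 987 = 21*(1/56) - 987 = 3/8 - 987 = -7893/8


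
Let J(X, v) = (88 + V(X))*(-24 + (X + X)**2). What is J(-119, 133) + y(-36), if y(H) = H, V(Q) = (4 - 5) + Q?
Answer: -1811876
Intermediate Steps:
V(Q) = -1 + Q
J(X, v) = (-24 + 4*X**2)*(87 + X) (J(X, v) = (88 + (-1 + X))*(-24 + (X + X)**2) = (87 + X)*(-24 + (2*X)**2) = (87 + X)*(-24 + 4*X**2) = (-24 + 4*X**2)*(87 + X))
J(-119, 133) + y(-36) = (-2088 - 24*(-119) + 4*(-119)**3 + 348*(-119)**2) - 36 = (-2088 + 2856 + 4*(-1685159) + 348*14161) - 36 = (-2088 + 2856 - 6740636 + 4928028) - 36 = -1811840 - 36 = -1811876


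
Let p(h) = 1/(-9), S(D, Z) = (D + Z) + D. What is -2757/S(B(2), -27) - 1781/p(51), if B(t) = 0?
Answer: 145180/9 ≈ 16131.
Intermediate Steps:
S(D, Z) = Z + 2*D
p(h) = -1/9
-2757/S(B(2), -27) - 1781/p(51) = -2757/(-27 + 2*0) - 1781/(-1/9) = -2757/(-27 + 0) - 1781*(-9) = -2757/(-27) + 16029 = -2757*(-1/27) + 16029 = 919/9 + 16029 = 145180/9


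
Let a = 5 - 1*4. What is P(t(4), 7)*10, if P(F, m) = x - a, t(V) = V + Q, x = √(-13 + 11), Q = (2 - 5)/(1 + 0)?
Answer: -10 + 10*I*√2 ≈ -10.0 + 14.142*I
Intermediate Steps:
Q = -3 (Q = -3/1 = -3*1 = -3)
x = I*√2 (x = √(-2) = I*√2 ≈ 1.4142*I)
t(V) = -3 + V (t(V) = V - 3 = -3 + V)
a = 1 (a = 5 - 4 = 1)
P(F, m) = -1 + I*√2 (P(F, m) = I*√2 - 1*1 = I*√2 - 1 = -1 + I*√2)
P(t(4), 7)*10 = (-1 + I*√2)*10 = -10 + 10*I*√2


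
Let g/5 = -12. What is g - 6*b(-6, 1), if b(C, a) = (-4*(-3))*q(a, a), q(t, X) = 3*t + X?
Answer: -348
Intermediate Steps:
g = -60 (g = 5*(-12) = -60)
q(t, X) = X + 3*t
b(C, a) = 48*a (b(C, a) = (-4*(-3))*(a + 3*a) = 12*(4*a) = 48*a)
g - 6*b(-6, 1) = -60 - 288 = -348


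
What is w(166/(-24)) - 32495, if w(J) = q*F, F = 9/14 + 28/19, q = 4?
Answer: -4320709/133 ≈ -32487.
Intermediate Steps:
F = 563/266 (F = 9*(1/14) + 28*(1/19) = 9/14 + 28/19 = 563/266 ≈ 2.1165)
w(J) = 1126/133 (w(J) = 4*(563/266) = 1126/133)
w(166/(-24)) - 32495 = 1126/133 - 32495 = -4320709/133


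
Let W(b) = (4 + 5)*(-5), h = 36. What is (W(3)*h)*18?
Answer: -29160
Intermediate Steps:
W(b) = -45 (W(b) = 9*(-5) = -45)
(W(3)*h)*18 = -45*36*18 = -1620*18 = -29160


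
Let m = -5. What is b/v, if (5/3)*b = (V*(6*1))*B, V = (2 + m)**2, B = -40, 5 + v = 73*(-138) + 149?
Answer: 216/1655 ≈ 0.13051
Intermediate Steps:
v = -9930 (v = -5 + (73*(-138) + 149) = -5 + (-10074 + 149) = -5 - 9925 = -9930)
V = 9 (V = (2 - 5)**2 = (-3)**2 = 9)
b = -1296 (b = 3*((9*(6*1))*(-40))/5 = 3*((9*6)*(-40))/5 = 3*(54*(-40))/5 = (3/5)*(-2160) = -1296)
b/v = -1296/(-9930) = -1296*(-1/9930) = 216/1655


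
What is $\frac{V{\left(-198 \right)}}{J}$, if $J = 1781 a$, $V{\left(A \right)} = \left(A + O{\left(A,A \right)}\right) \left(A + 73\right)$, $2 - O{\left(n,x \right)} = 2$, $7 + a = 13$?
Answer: $\frac{4125}{1781} \approx 2.3161$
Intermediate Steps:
$a = 6$ ($a = -7 + 13 = 6$)
$O{\left(n,x \right)} = 0$ ($O{\left(n,x \right)} = 2 - 2 = 0$)
$V{\left(A \right)} = A \left(73 + A\right)$ ($V{\left(A \right)} = \left(A + 0\right) \left(A + 73\right) = A \left(73 + A\right)$)
$J = 10686$ ($J = 1781 \cdot 6 = 10686$)
$\frac{V{\left(-198 \right)}}{J} = \frac{\left(-198\right) \left(73 - 198\right)}{10686} = \left(-198\right) \left(-125\right) \frac{1}{10686} = 24750 \cdot \frac{1}{10686} = \frac{4125}{1781}$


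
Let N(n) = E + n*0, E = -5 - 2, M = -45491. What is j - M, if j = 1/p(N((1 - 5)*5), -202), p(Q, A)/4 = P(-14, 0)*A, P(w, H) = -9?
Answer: 330810553/7272 ≈ 45491.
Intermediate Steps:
E = -7
N(n) = -7 (N(n) = -7 + n*0 = -7 + 0 = -7)
p(Q, A) = -36*A (p(Q, A) = 4*(-9*A) = -36*A)
j = 1/7272 (j = 1/(-36*(-202)) = 1/7272 ≈ 0.00013751)
j - M = 1/7272 - 1*(-45491) = 1/7272 + 45491 = 330810553/7272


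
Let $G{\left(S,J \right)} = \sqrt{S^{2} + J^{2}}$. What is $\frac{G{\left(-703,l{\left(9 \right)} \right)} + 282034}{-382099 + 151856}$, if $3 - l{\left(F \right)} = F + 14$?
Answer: $- \frac{282034}{230243} - \frac{\sqrt{494609}}{230243} \approx -1.228$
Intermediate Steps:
$l{\left(F \right)} = -11 - F$ ($l{\left(F \right)} = 3 - \left(F + 14\right) = 3 - \left(14 + F\right) = -11 - F$)
$G{\left(S,J \right)} = \sqrt{J^{2} + S^{2}}$
$\frac{G{\left(-703,l{\left(9 \right)} \right)} + 282034}{-382099 + 151856} = \frac{\sqrt{\left(-11 - 9\right)^{2} + \left(-703\right)^{2}} + 282034}{-382099 + 151856} = \frac{\sqrt{\left(-11 - 9\right)^{2} + 494209} + 282034}{-230243} = \left(\sqrt{\left(-20\right)^{2} + 494209} + 282034\right) \left(- \frac{1}{230243}\right) = \left(\sqrt{400 + 494209} + 282034\right) \left(- \frac{1}{230243}\right) = \left(\sqrt{494609} + 282034\right) \left(- \frac{1}{230243}\right) = \left(282034 + \sqrt{494609}\right) \left(- \frac{1}{230243}\right) = - \frac{282034}{230243} - \frac{\sqrt{494609}}{230243}$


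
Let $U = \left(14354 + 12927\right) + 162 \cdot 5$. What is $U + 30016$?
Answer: $58107$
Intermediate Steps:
$U = 28091$ ($U = 27281 + 810 = 28091$)
$U + 30016 = 28091 + 30016 = 58107$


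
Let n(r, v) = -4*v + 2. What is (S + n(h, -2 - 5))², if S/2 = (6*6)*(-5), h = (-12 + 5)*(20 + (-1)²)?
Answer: 108900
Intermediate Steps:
h = -147 (h = -7*(20 + 1) = -7*21 = -147)
S = -360 (S = 2*((6*6)*(-5)) = 2*(36*(-5)) = 2*(-180) = -360)
n(r, v) = 2 - 4*v
(S + n(h, -2 - 5))² = (-360 + (2 - 4*(-2 - 5)))² = (-360 + (2 - 4*(-7)))² = (-360 + (2 + 28))² = (-360 + 30)² = (-330)² = 108900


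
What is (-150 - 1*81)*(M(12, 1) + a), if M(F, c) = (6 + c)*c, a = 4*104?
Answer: -97713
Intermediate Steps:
a = 416
M(F, c) = c*(6 + c)
(-150 - 1*81)*(M(12, 1) + a) = (-150 - 1*81)*(1*(6 + 1) + 416) = (-150 - 81)*(1*7 + 416) = -231*(7 + 416) = -231*423 = -97713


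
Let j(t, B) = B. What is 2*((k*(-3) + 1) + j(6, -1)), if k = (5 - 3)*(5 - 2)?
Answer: -36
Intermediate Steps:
k = 6 (k = 2*3 = 6)
2*((k*(-3) + 1) + j(6, -1)) = 2*((6*(-3) + 1) - 1) = 2*((-18 + 1) - 1) = 2*(-17 - 1) = 2*(-18) = -36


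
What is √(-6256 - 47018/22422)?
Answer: 5*I*√31462337391/11211 ≈ 79.108*I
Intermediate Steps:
√(-6256 - 47018/22422) = √(-6256 - 47018*1/22422) = √(-6256 - 23509/11211) = √(-70159525/11211) = 5*I*√31462337391/11211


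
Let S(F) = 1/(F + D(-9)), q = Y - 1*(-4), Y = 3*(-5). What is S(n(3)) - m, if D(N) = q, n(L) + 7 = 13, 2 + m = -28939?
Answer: 144704/5 ≈ 28941.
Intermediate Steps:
m = -28941 (m = -2 - 28939 = -28941)
Y = -15
n(L) = 6 (n(L) = -7 + 13 = 6)
q = -11 (q = -15 - 1*(-4) = -15 + 4 = -11)
D(N) = -11
S(F) = 1/(-11 + F) (S(F) = 1/(F - 11) = 1/(-11 + F))
S(n(3)) - m = 1/(-11 + 6) - 1*(-28941) = 1/(-5) + 28941 = -1/5 + 28941 = 144704/5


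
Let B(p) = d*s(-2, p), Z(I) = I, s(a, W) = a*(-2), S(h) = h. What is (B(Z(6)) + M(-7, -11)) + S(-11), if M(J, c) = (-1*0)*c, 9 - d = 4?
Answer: 9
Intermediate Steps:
s(a, W) = -2*a
d = 5 (d = 9 - 1*4 = 9 - 4 = 5)
B(p) = 20 (B(p) = 5*(-2*(-2)) = 5*4 = 20)
M(J, c) = 0 (M(J, c) = 0*c = 0)
(B(Z(6)) + M(-7, -11)) + S(-11) = (20 + 0) - 11 = 20 - 11 = 9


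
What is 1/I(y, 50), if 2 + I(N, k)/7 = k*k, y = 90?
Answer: 1/17486 ≈ 5.7189e-5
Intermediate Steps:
I(N, k) = -14 + 7*k**2 (I(N, k) = -14 + 7*(k*k) = -14 + 7*k**2)
1/I(y, 50) = 1/(-14 + 7*50**2) = 1/(-14 + 7*2500) = 1/(-14 + 17500) = 1/17486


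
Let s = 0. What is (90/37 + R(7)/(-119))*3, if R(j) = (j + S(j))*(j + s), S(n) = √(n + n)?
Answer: 3813/629 - 3*√14/17 ≈ 5.4017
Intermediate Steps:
S(n) = √2*√n (S(n) = √(2*n) = √2*√n)
R(j) = j*(j + √2*√j) (R(j) = (j + √2*√j)*(j + 0) = (j + √2*√j)*j = j*(j + √2*√j))
(90/37 + R(7)/(-119))*3 = (90/37 + (7² + √2*7^(3/2))/(-119))*3 = (90*(1/37) + (49 + √2*(7*√7))*(-1/119))*3 = (90/37 + (49 + 7*√14)*(-1/119))*3 = (90/37 + (-7/17 - √14/17))*3 = (1271/629 - √14/17)*3 = 3813/629 - 3*√14/17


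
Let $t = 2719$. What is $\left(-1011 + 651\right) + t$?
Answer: $2359$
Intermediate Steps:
$\left(-1011 + 651\right) + t = \left(-1011 + 651\right) + 2719 = -360 + 2719 = 2359$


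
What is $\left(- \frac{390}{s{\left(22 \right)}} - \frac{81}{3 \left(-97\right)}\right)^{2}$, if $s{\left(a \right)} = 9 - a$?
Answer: $\frac{8625969}{9409} \approx 916.78$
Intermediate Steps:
$\left(- \frac{390}{s{\left(22 \right)}} - \frac{81}{3 \left(-97\right)}\right)^{2} = \left(- \frac{390}{9 - 22} - \frac{81}{3 \left(-97\right)}\right)^{2} = \left(- \frac{390}{9 - 22} - \frac{81}{-291}\right)^{2} = \left(- \frac{390}{-13} - - \frac{27}{97}\right)^{2} = \left(\left(-390\right) \left(- \frac{1}{13}\right) + \frac{27}{97}\right)^{2} = \left(30 + \frac{27}{97}\right)^{2} = \left(\frac{2937}{97}\right)^{2} = \frac{8625969}{9409}$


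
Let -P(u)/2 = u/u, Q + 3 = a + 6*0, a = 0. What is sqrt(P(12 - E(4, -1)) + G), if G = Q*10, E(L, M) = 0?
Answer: 4*I*sqrt(2) ≈ 5.6569*I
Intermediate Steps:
Q = -3 (Q = -3 + (0 + 6*0) = -3 + (0 + 0) = -3 + 0 = -3)
P(u) = -2 (P(u) = -2*u/u = -2*1 = -2)
G = -30 (G = -3*10 = -30)
sqrt(P(12 - E(4, -1)) + G) = sqrt(-2 - 30) = sqrt(-32) = 4*I*sqrt(2)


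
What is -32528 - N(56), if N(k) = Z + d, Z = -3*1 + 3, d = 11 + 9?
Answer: -32548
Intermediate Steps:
d = 20
Z = 0 (Z = -3 + 3 = 0)
N(k) = 20 (N(k) = 0 + 20 = 20)
-32528 - N(56) = -32528 - 1*20 = -32528 - 20 = -32548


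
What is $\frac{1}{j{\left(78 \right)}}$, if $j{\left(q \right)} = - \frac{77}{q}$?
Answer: $- \frac{78}{77} \approx -1.013$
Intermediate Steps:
$\frac{1}{j{\left(78 \right)}} = \frac{1}{\left(-77\right) \frac{1}{78}} = \frac{1}{- \frac{77}{78}} = - \frac{78}{77}$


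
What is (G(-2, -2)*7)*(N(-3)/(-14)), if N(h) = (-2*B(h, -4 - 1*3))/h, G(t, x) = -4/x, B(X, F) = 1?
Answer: -2/3 ≈ -0.66667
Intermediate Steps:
N(h) = -2/h (N(h) = (-2*1)/h = -2/h)
(G(-2, -2)*7)*(N(-3)/(-14)) = (-4/(-2)*7)*(-2/(-3)/(-14)) = (-4*(-1/2)*7)*(-2*(-1/3)*(-1/14)) = (2*7)*((2/3)*(-1/14)) = 14*(-1/21) = -2/3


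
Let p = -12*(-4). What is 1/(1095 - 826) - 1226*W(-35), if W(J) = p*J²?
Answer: -19391887199/269 ≈ -7.2089e+7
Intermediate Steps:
p = 48
W(J) = 48*J²
1/(1095 - 826) - 1226*W(-35) = 1/(1095 - 826) - 58848*(-35)² = 1/269 - 58848*1225 = 1/269 - 1226*58800 = 1/269 - 72088800 = -19391887199/269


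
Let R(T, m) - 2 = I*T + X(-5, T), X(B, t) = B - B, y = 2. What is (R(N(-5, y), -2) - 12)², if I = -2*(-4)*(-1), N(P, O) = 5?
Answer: 2500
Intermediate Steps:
X(B, t) = 0
I = -8 (I = 8*(-1) = -8)
R(T, m) = 2 - 8*T (R(T, m) = 2 + (-8*T + 0) = 2 - 8*T)
(R(N(-5, y), -2) - 12)² = ((2 - 8*5) - 12)² = ((2 - 40) - 12)² = (-38 - 12)² = (-50)² = 2500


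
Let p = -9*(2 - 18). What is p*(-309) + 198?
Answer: -44298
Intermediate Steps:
p = 144 (p = -9*(-16) = 144)
p*(-309) + 198 = 144*(-309) + 198 = -44496 + 198 = -44298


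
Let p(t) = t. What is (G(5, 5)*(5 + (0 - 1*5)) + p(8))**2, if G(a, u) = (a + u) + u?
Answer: 64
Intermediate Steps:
G(a, u) = a + 2*u
(G(5, 5)*(5 + (0 - 1*5)) + p(8))**2 = ((5 + 2*5)*(5 + (0 - 1*5)) + 8)**2 = ((5 + 10)*(5 + (0 - 5)) + 8)**2 = (15*(5 - 5) + 8)**2 = (15*0 + 8)**2 = (0 + 8)**2 = 8**2 = 64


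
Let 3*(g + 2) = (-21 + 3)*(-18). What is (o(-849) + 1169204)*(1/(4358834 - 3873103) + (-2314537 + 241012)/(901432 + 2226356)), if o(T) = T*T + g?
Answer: -211518593028279173/168807065892 ≈ -1.2530e+6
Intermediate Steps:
g = 106 (g = -2 + ((-21 + 3)*(-18))/3 = -2 + (-18*(-18))/3 = -2 + (1/3)*324 = -2 + 108 = 106)
o(T) = 106 + T**2 (o(T) = T*T + 106 = T**2 + 106 = 106 + T**2)
(o(-849) + 1169204)*(1/(4358834 - 3873103) + (-2314537 + 241012)/(901432 + 2226356)) = ((106 + (-849)**2) + 1169204)*(1/(4358834 - 3873103) + (-2314537 + 241012)/(901432 + 2226356)) = ((106 + 720801) + 1169204)*(1/485731 - 2073525/3127788) = (720907 + 1169204)*(1/485731 - 2073525*1/3127788) = 1890111*(1/485731 - 691175/1042596) = 1890111*(-335724081329/506421197676) = -211518593028279173/168807065892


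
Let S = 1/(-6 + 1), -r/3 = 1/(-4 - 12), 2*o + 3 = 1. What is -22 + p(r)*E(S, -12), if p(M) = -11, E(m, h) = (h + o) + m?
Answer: 616/5 ≈ 123.20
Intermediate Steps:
o = -1 (o = -3/2 + (½)*1 = -3/2 + ½ = -1)
r = 3/16 (r = -3/(-4 - 12) = -3/(-16) = -3*(-1/16) = 3/16 ≈ 0.18750)
S = -⅕ (S = 1/(-5) = -⅕ ≈ -0.20000)
E(m, h) = -1 + h + m (E(m, h) = (h - 1) + m = (-1 + h) + m = -1 + h + m)
-22 + p(r)*E(S, -12) = -22 - 11*(-1 - 12 - ⅕) = -22 - 11*(-66/5) = -22 + 726/5 = 616/5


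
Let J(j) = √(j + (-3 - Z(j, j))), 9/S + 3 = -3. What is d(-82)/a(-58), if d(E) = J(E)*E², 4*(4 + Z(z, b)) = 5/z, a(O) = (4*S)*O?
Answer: 41*I*√2178166/348 ≈ 173.88*I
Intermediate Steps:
S = -3/2 (S = 9/(-3 - 3) = 9/(-6) = 9*(-⅙) = -3/2 ≈ -1.5000)
a(O) = -6*O (a(O) = (4*(-3/2))*O = -6*O)
Z(z, b) = -4 + 5/(4*z) (Z(z, b) = -4 + (5/z)/4 = -4 + 5/(4*z))
J(j) = √(1 + j - 5/(4*j)) (J(j) = √(j + (-3 - (-4 + 5/(4*j)))) = √(j + (-3 + (4 - 5/(4*j)))) = √(j + (1 - 5/(4*j))) = √(1 + j - 5/(4*j)))
d(E) = E²*√(4 - 5/E + 4*E)/2 (d(E) = (√(4 - 5/E + 4*E)/2)*E² = E²*√(4 - 5/E + 4*E)/2)
d(-82)/a(-58) = ((½)*(-82)²*√(4 - 5/(-82) + 4*(-82)))/((-6*(-58))) = ((½)*6724*√(4 - 5*(-1/82) - 328))/348 = ((½)*6724*√(4 + 5/82 - 328))*(1/348) = ((½)*6724*√(-26563/82))*(1/348) = ((½)*6724*(I*√2178166/82))*(1/348) = (41*I*√2178166)*(1/348) = 41*I*√2178166/348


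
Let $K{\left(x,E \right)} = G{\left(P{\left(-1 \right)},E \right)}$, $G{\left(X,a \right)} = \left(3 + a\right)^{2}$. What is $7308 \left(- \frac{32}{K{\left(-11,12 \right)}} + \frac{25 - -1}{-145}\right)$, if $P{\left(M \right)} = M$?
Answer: $- \frac{58744}{25} \approx -2349.8$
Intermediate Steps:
$K{\left(x,E \right)} = \left(3 + E\right)^{2}$
$7308 \left(- \frac{32}{K{\left(-11,12 \right)}} + \frac{25 - -1}{-145}\right) = 7308 \left(- \frac{32}{\left(3 + 12\right)^{2}} + \frac{25 - -1}{-145}\right) = 7308 \left(- \frac{32}{15^{2}} + \left(25 + 1\right) \left(- \frac{1}{145}\right)\right) = 7308 \left(- \frac{32}{225} + 26 \left(- \frac{1}{145}\right)\right) = 7308 \left(\left(-32\right) \frac{1}{225} - \frac{26}{145}\right) = 7308 \left(- \frac{32}{225} - \frac{26}{145}\right) = 7308 \left(- \frac{2098}{6525}\right) = - \frac{58744}{25}$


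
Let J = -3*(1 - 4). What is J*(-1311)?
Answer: -11799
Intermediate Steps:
J = 9 (J = -3*(-3) = 9)
J*(-1311) = 9*(-1311) = -11799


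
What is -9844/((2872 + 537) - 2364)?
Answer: -9844/1045 ≈ -9.4201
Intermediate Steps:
-9844/((2872 + 537) - 2364) = -9844/(3409 - 2364) = -9844/1045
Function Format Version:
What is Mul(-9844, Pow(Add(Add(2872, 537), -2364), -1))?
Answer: Rational(-9844, 1045) ≈ -9.4201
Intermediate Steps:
Mul(-9844, Pow(Add(Add(2872, 537), -2364), -1)) = Mul(-9844, Pow(Add(3409, -2364), -1)) = Mul(-9844, Pow(1045, -1)) = Mul(-9844, Rational(1, 1045)) = Rational(-9844, 1045)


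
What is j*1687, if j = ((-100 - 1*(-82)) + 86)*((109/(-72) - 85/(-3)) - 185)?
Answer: -326625131/18 ≈ -1.8146e+7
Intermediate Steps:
j = -193613/18 (j = ((-100 + 82) + 86)*((109*(-1/72) - 85*(-1/3)) - 185) = (-18 + 86)*((-109/72 + 85/3) - 185) = 68*(1931/72 - 185) = 68*(-11389/72) = -193613/18 ≈ -10756.)
j*1687 = -193613/18*1687 = -326625131/18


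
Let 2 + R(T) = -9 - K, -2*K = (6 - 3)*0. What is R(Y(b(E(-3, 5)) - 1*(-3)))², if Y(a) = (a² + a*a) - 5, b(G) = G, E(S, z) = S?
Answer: 121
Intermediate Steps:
K = 0 (K = -(6 - 3)*0/2 = -3*0/2 = -½*0 = 0)
Y(a) = -5 + 2*a² (Y(a) = (a² + a²) - 5 = 2*a² - 5 = -5 + 2*a²)
R(T) = -11 (R(T) = -2 + (-9 - 1*0) = -2 + (-9 + 0) = -2 - 9 = -11)
R(Y(b(E(-3, 5)) - 1*(-3)))² = (-11)² = 121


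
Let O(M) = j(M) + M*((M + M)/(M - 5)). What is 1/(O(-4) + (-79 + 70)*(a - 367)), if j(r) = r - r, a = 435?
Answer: -9/5540 ≈ -0.0016245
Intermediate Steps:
j(r) = 0
O(M) = 2*M²/(-5 + M) (O(M) = 0 + M*((M + M)/(M - 5)) = 0 + M*((2*M)/(-5 + M)) = 0 + M*(2*M/(-5 + M)) = 0 + 2*M²/(-5 + M) = 2*M²/(-5 + M))
1/(O(-4) + (-79 + 70)*(a - 367)) = 1/(2*(-4)²/(-5 - 4) + (-79 + 70)*(435 - 367)) = 1/(2*16/(-9) - 9*68) = 1/(2*16*(-⅑) - 612) = 1/(-32/9 - 612) = 1/(-5540/9) = -9/5540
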